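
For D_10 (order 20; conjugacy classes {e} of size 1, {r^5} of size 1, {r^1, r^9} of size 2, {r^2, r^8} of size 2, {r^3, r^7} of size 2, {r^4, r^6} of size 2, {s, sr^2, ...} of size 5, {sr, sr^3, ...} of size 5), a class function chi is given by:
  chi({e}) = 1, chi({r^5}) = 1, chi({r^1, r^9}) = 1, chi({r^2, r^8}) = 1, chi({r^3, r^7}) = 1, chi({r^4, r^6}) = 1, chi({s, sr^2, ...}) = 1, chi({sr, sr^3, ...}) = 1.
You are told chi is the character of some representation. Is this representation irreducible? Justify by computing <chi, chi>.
Irreducible: <chi, chi> = 1.

Proof sketch: <chi, chi> = (1/|G|) sum_C |C| * |chi(C)|^2 = (1/20)[1*|1|^2 + 1*|1|^2 + 2*|1|^2 + 2*|1|^2 + 2*|1|^2 + 2*|1|^2 + 5*|1|^2 + 5*|1|^2]
  = (1/20)[(1) + (1) + (2) + (2) + (2) + (2) + (5) + (5)] = 20/20 = 1.
A character is irreducible iff <chi, chi> = 1, so this representation is irreducible.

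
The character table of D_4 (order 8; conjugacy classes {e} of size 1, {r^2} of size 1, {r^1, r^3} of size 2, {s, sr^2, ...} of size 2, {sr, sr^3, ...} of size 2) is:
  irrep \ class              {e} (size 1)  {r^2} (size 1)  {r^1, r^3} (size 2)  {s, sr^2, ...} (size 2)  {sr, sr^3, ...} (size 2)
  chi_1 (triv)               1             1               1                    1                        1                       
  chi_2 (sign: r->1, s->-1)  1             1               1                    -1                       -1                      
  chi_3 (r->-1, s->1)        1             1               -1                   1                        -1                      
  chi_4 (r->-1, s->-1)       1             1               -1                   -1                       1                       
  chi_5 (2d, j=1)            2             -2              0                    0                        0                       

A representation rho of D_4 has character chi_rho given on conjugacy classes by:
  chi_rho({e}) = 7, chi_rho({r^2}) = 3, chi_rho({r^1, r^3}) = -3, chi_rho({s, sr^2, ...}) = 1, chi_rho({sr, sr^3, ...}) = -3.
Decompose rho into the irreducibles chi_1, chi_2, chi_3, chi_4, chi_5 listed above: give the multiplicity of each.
Multiplicities: chi_1: 0, chi_2: 1, chi_3: 3, chi_4: 1, chi_5: 1.

Working: Use <chi_rho, chi> = (1/|G|) sum_C |C| * chi_rho(C) * conj(chi(C)) with |G| = 8 for each irreducible chi in the table:
  <chi_rho, chi_1> = (1/8)[1*(7)*conj(1) + 1*(3)*conj(1) + 2*(-3)*conj(1) + 2*(1)*conj(1) + 2*(-3)*conj(1)]
      = (1/8)[(7) + (3) + (-6) + (2) + (-6)] = 0/8 = 0
  <chi_rho, chi_2> = (1/8)[1*(7)*conj(1) + 1*(3)*conj(1) + 2*(-3)*conj(1) + 2*(1)*conj(-1) + 2*(-3)*conj(-1)]
      = (1/8)[(7) + (3) + (-6) + (-2) + (6)] = 8/8 = 1
  <chi_rho, chi_3> = (1/8)[1*(7)*conj(1) + 1*(3)*conj(1) + 2*(-3)*conj(-1) + 2*(1)*conj(1) + 2*(-3)*conj(-1)]
      = (1/8)[(7) + (3) + (6) + (2) + (6)] = 24/8 = 3
  <chi_rho, chi_4> = (1/8)[1*(7)*conj(1) + 1*(3)*conj(1) + 2*(-3)*conj(-1) + 2*(1)*conj(-1) + 2*(-3)*conj(1)]
      = (1/8)[(7) + (3) + (6) + (-2) + (-6)] = 8/8 = 1
  <chi_rho, chi_5> = (1/8)[1*(7)*conj(2) + 1*(3)*conj(-2) + 2*(-3)*conj(0) + 2*(1)*conj(0) + 2*(-3)*conj(0)]
      = (1/8)[(14) + (-6) + (0) + (0) + (0)] = 8/8 = 1
Dimension check: dim(rho) = sum (mult * dim) = 0*1 + 1*1 + 3*1 + 1*1 + 1*2 = 7 = chi_rho(e) = 7.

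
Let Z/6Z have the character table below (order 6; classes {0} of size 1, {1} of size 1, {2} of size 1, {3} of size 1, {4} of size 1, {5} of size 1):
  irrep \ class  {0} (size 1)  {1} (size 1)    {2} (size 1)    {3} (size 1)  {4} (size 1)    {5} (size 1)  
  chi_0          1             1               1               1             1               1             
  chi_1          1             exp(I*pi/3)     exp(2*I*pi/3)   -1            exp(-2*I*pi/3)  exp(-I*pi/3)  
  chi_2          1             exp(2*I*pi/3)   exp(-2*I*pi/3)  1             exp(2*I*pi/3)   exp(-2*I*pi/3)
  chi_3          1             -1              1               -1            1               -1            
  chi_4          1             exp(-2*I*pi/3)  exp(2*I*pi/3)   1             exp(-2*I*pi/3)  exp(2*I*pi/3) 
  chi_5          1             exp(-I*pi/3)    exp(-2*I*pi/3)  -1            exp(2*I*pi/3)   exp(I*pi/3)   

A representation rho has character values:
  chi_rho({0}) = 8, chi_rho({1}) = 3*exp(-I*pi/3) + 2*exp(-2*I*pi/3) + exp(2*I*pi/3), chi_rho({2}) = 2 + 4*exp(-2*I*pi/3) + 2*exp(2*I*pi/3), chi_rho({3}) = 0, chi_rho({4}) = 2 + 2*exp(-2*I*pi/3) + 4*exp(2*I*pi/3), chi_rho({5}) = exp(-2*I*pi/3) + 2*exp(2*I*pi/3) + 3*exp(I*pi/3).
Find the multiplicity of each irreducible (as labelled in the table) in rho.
Multiplicities: chi_0: 1, chi_1: 0, chi_2: 1, chi_3: 1, chi_4: 2, chi_5: 3.

Explanation: Use <chi_rho, chi> = (1/|G|) sum_C |C| * chi_rho(C) * conj(chi(C)) with |G| = 6 for each irreducible chi in the table:
  <chi_rho, chi_0> = (1/6)[1*(8)*conj(1) + 1*(3*exp(-I*pi/3) + 2*exp(-2*I*pi/3) + exp(2*I*pi/3))*conj(1) + 1*(2 + 4*exp(-2*I*pi/3) + 2*exp(2*I*pi/3))*conj(1) + 1*(0)*conj(1) + 1*(2 + 2*exp(-2*I*pi/3) + 4*exp(2*I*pi/3))*conj(1) + 1*(exp(-2*I*pi/3) + 2*exp(2*I*pi/3) + 3*exp(I*pi/3))*conj(1)]
      = (1/6)[(8) + (3*exp(-I*pi/3) + 2*exp(-2*I*pi/3) + exp(2*I*pi/3)) + (2 + 4*exp(-2*I*pi/3) + 2*exp(2*I*pi/3)) + (0) + (2 + 2*exp(-2*I*pi/3) + 4*exp(2*I*pi/3)) + (exp(-2*I*pi/3) + 2*exp(2*I*pi/3) + 3*exp(I*pi/3))] = 6/6 = 1
  <chi_rho, chi_1> = (1/6)[1*(8)*conj(1) + 1*(3*exp(-I*pi/3) + 2*exp(-2*I*pi/3) + exp(2*I*pi/3))*conj(exp(I*pi/3)) + 1*(2 + 4*exp(-2*I*pi/3) + 2*exp(2*I*pi/3))*conj(exp(2*I*pi/3)) + 1*(0)*conj(-1) + 1*(2 + 2*exp(-2*I*pi/3) + 4*exp(2*I*pi/3))*conj(exp(-2*I*pi/3)) + 1*(exp(-2*I*pi/3) + 2*exp(2*I*pi/3) + 3*exp(I*pi/3))*conj(exp(-I*pi/3))]
      = (1/6)[(8) + (-2 + 3*exp(-2*I*pi/3) + exp(I*pi/3)) + (2 + 2*exp(-2*I*pi/3) + 4*exp(2*I*pi/3)) + (0) + (2 + 4*exp(-2*I*pi/3) + 2*exp(2*I*pi/3)) + (-2 + exp(-I*pi/3) + 3*exp(2*I*pi/3))] = 0/6 = 0
  <chi_rho, chi_2> = (1/6)[1*(8)*conj(1) + 1*(3*exp(-I*pi/3) + 2*exp(-2*I*pi/3) + exp(2*I*pi/3))*conj(exp(2*I*pi/3)) + 1*(2 + 4*exp(-2*I*pi/3) + 2*exp(2*I*pi/3))*conj(exp(-2*I*pi/3)) + 1*(0)*conj(1) + 1*(2 + 2*exp(-2*I*pi/3) + 4*exp(2*I*pi/3))*conj(exp(2*I*pi/3)) + 1*(exp(-2*I*pi/3) + 2*exp(2*I*pi/3) + 3*exp(I*pi/3))*conj(exp(-2*I*pi/3))]
      = (1/6)[(8) + (-2 + 2*exp(2*I*pi/3)) + (2) + (0) + (2) + (-2 + 2*exp(-2*I*pi/3))] = 6/6 = 1
  <chi_rho, chi_3> = (1/6)[1*(8)*conj(1) + 1*(3*exp(-I*pi/3) + 2*exp(-2*I*pi/3) + exp(2*I*pi/3))*conj(-1) + 1*(2 + 4*exp(-2*I*pi/3) + 2*exp(2*I*pi/3))*conj(1) + 1*(0)*conj(-1) + 1*(2 + 2*exp(-2*I*pi/3) + 4*exp(2*I*pi/3))*conj(1) + 1*(exp(-2*I*pi/3) + 2*exp(2*I*pi/3) + 3*exp(I*pi/3))*conj(-1)]
      = (1/6)[(8) + (-exp(2*I*pi/3) - 2*exp(-2*I*pi/3) - 3*exp(-I*pi/3)) + (2 + 4*exp(-2*I*pi/3) + 2*exp(2*I*pi/3)) + (0) + (2 + 2*exp(-2*I*pi/3) + 4*exp(2*I*pi/3)) + (-3*exp(I*pi/3) - 2*exp(2*I*pi/3) - exp(-2*I*pi/3))] = 6/6 = 1
  <chi_rho, chi_4> = (1/6)[1*(8)*conj(1) + 1*(3*exp(-I*pi/3) + 2*exp(-2*I*pi/3) + exp(2*I*pi/3))*conj(exp(-2*I*pi/3)) + 1*(2 + 4*exp(-2*I*pi/3) + 2*exp(2*I*pi/3))*conj(exp(2*I*pi/3)) + 1*(0)*conj(1) + 1*(2 + 2*exp(-2*I*pi/3) + 4*exp(2*I*pi/3))*conj(exp(-2*I*pi/3)) + 1*(exp(-2*I*pi/3) + 2*exp(2*I*pi/3) + 3*exp(I*pi/3))*conj(exp(2*I*pi/3))]
      = (1/6)[(8) + (2 + exp(-2*I*pi/3) + 3*exp(I*pi/3)) + (2 + 2*exp(-2*I*pi/3) + 4*exp(2*I*pi/3)) + (0) + (2 + 4*exp(-2*I*pi/3) + 2*exp(2*I*pi/3)) + (2 + 3*exp(-I*pi/3) + exp(2*I*pi/3))] = 12/6 = 2
  <chi_rho, chi_5> = (1/6)[1*(8)*conj(1) + 1*(3*exp(-I*pi/3) + 2*exp(-2*I*pi/3) + exp(2*I*pi/3))*conj(exp(-I*pi/3)) + 1*(2 + 4*exp(-2*I*pi/3) + 2*exp(2*I*pi/3))*conj(exp(-2*I*pi/3)) + 1*(0)*conj(-1) + 1*(2 + 2*exp(-2*I*pi/3) + 4*exp(2*I*pi/3))*conj(exp(2*I*pi/3)) + 1*(exp(-2*I*pi/3) + 2*exp(2*I*pi/3) + 3*exp(I*pi/3))*conj(exp(I*pi/3))]
      = (1/6)[(8) + (2 + 2*exp(-I*pi/3)) + (2) + (0) + (2) + (2 + 2*exp(I*pi/3))] = 18/6 = 3
(Exp terms are combined using exp(i*s)*conj(exp(i*t)) = exp(i*(s-t)), and sums of them are collapsed using the identity that for every m > 1 the m distinct m-th roots of unity sum to 0, e.g. 1 + exp(2*I*pi/3) + exp(-2*I*pi/3) = 0.)
Dimension check: dim(rho) = sum (mult * dim) = 1*1 + 0*1 + 1*1 + 1*1 + 2*1 + 3*1 = 8 = chi_rho(e) = 8.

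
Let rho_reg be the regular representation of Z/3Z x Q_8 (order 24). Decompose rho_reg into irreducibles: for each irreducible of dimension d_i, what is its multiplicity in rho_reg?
Each irreducible V_i of dimension d_i appears with multiplicity d_i, i.e. rho_reg = (direct sum over all irreducibles V_i) d_i V_i. The irreducible dimensions for Z/3Z x Q_8 are 1, 1, 1, 1, 1, 1, 1, 1, 1, 1, 1, 1, 2, 2, 2: 12 irreducibles of dimension 1, each with multiplicity 1; 3 irreducibles of dimension 2, each with multiplicity 2. Total dimension 12*1*1 + 3*2*2 = 24 = |G|.

Working: General theorem: in the regular representation of a finite group G, each irreducible appears with multiplicity equal to its dimension. Check: dim(rho_reg) = sum d_i^2 = 1 + 1 + 1 + 1 + 1 + 1 + 1 + 1 + 1 + 1 + 1 + 1 + 4 + 4 + 4 = 24 = |G|.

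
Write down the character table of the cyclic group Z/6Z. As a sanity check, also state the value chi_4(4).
Character table of Z/6Z (irreps indexed chi_0,...,chi_5 with chi_k(m) = zeta_6^(k*m), zeta_6 = exp(2*pi*i/6)):
  irrep \ class  {0} (size 1)  {1} (size 1)    {2} (size 1)    {3} (size 1)  {4} (size 1)    {5} (size 1)  
  chi_0          1             1               1               1             1               1             
  chi_1          1             exp(I*pi/3)     exp(2*I*pi/3)   -1            exp(-2*I*pi/3)  exp(-I*pi/3)  
  chi_2          1             exp(2*I*pi/3)   exp(-2*I*pi/3)  1             exp(2*I*pi/3)   exp(-2*I*pi/3)
  chi_3          1             -1              1               -1            1               -1            
  chi_4          1             exp(-2*I*pi/3)  exp(2*I*pi/3)   1             exp(-2*I*pi/3)  exp(2*I*pi/3) 
  chi_5          1             exp(-I*pi/3)    exp(-2*I*pi/3)  -1            exp(2*I*pi/3)   exp(I*pi/3)   

Spot check: chi_4(4) = zeta_6^(4*4) = zeta_6^16 = exp(-2*I*pi/3).

Why: Z/6Z is abelian, so all 6 irreducible complex representations are 1-dimensional. They are given by chi_k(m) = zeta_6^(k*m) for k = 0,...,5. Row orthogonality: sum_m chi_k(m) conj(chi_l(m)) = 6 * [k = l].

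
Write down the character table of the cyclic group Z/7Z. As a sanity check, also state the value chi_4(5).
Character table of Z/7Z (irreps indexed chi_0,...,chi_6 with chi_k(m) = zeta_7^(k*m), zeta_7 = exp(2*pi*i/7)):
  irrep \ class  {0} (size 1)  {1} (size 1)    {2} (size 1)    {3} (size 1)    {4} (size 1)    {5} (size 1)    {6} (size 1)  
  chi_0          1             1               1               1               1               1               1             
  chi_1          1             exp(2*I*pi/7)   exp(4*I*pi/7)   exp(6*I*pi/7)   exp(-6*I*pi/7)  exp(-4*I*pi/7)  exp(-2*I*pi/7)
  chi_2          1             exp(4*I*pi/7)   exp(-6*I*pi/7)  exp(-2*I*pi/7)  exp(2*I*pi/7)   exp(6*I*pi/7)   exp(-4*I*pi/7)
  chi_3          1             exp(6*I*pi/7)   exp(-2*I*pi/7)  exp(4*I*pi/7)   exp(-4*I*pi/7)  exp(2*I*pi/7)   exp(-6*I*pi/7)
  chi_4          1             exp(-6*I*pi/7)  exp(2*I*pi/7)   exp(-4*I*pi/7)  exp(4*I*pi/7)   exp(-2*I*pi/7)  exp(6*I*pi/7) 
  chi_5          1             exp(-4*I*pi/7)  exp(6*I*pi/7)   exp(2*I*pi/7)   exp(-2*I*pi/7)  exp(-6*I*pi/7)  exp(4*I*pi/7) 
  chi_6          1             exp(-2*I*pi/7)  exp(-4*I*pi/7)  exp(-6*I*pi/7)  exp(6*I*pi/7)   exp(4*I*pi/7)   exp(2*I*pi/7) 

Spot check: chi_4(5) = zeta_7^(4*5) = zeta_7^20 = exp(-2*I*pi/7).

Derivation: Z/7Z is abelian, so all 7 irreducible complex representations are 1-dimensional. They are given by chi_k(m) = zeta_7^(k*m) for k = 0,...,6. Row orthogonality: sum_m chi_k(m) conj(chi_l(m)) = 7 * [k = l].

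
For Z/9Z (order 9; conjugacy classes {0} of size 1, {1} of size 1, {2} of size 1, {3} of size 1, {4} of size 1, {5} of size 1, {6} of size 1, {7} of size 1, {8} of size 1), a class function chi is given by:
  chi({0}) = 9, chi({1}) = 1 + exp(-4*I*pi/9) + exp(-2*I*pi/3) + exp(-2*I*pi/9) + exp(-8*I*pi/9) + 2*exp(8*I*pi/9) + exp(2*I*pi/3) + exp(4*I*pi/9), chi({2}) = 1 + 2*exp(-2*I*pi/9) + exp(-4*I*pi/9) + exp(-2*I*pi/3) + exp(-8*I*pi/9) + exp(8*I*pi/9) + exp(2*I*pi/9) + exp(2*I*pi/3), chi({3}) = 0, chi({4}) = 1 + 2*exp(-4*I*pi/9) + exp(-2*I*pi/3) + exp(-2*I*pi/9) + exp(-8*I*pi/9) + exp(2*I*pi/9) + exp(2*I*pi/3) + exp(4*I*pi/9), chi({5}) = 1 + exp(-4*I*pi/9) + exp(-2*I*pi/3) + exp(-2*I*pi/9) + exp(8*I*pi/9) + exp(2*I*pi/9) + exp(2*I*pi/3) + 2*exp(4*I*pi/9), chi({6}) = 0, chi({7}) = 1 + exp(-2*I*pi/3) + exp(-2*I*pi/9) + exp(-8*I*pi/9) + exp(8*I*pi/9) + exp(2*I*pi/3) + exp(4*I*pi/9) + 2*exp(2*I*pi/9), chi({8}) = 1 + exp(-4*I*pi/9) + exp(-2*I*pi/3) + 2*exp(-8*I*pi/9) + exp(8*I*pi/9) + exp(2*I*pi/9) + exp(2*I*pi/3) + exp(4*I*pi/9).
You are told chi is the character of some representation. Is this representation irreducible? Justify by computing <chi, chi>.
Not irreducible (reducible): <chi, chi> = 11 > 1.

Proof sketch: <chi, chi> = (1/|G|) sum_C |C| * |chi(C)|^2 = (1/9)[1*|9|^2 + 1*|1 + exp(-4*I*pi/9) + exp(-2*I*pi/3) + exp(-2*I*pi/9) + exp(-8*I*pi/9) + 2*exp(8*I*pi/9) + exp(2*I*pi/3) + exp(4*I*pi/9)|^2 + 1*|1 + 2*exp(-2*I*pi/9) + exp(-4*I*pi/9) + exp(-2*I*pi/3) + exp(-8*I*pi/9) + exp(8*I*pi/9) + exp(2*I*pi/9) + exp(2*I*pi/3)|^2 + 1*|0|^2 + 1*|1 + 2*exp(-4*I*pi/9) + exp(-2*I*pi/3) + exp(-2*I*pi/9) + exp(-8*I*pi/9) + exp(2*I*pi/9) + exp(2*I*pi/3) + exp(4*I*pi/9)|^2 + 1*|1 + exp(-4*I*pi/9) + exp(-2*I*pi/3) + exp(-2*I*pi/9) + exp(8*I*pi/9) + exp(2*I*pi/9) + exp(2*I*pi/3) + 2*exp(4*I*pi/9)|^2 + 1*|0|^2 + 1*|1 + exp(-2*I*pi/3) + exp(-2*I*pi/9) + exp(-8*I*pi/9) + exp(8*I*pi/9) + exp(2*I*pi/3) + exp(4*I*pi/9) + 2*exp(2*I*pi/9)|^2 + 1*|1 + exp(-4*I*pi/9) + exp(-2*I*pi/3) + 2*exp(-8*I*pi/9) + exp(8*I*pi/9) + exp(2*I*pi/9) + exp(2*I*pi/3) + exp(4*I*pi/9)|^2]
  = (1/9)[(81) + (3) + (3) + (0) + (3) + (3) + (0) + (3) + (3)] = 99/9 = 11.
(Exp terms are combined using exp(i*s)*conj(exp(i*t)) = exp(i*(s-t)), and sums of them are collapsed using the identity that for every m > 1 the m distinct m-th roots of unity sum to 0, e.g. 1 + exp(2*I*pi/3) + exp(-2*I*pi/3) = 0.)
A character is irreducible iff <chi, chi> = 1, so this representation is reducible.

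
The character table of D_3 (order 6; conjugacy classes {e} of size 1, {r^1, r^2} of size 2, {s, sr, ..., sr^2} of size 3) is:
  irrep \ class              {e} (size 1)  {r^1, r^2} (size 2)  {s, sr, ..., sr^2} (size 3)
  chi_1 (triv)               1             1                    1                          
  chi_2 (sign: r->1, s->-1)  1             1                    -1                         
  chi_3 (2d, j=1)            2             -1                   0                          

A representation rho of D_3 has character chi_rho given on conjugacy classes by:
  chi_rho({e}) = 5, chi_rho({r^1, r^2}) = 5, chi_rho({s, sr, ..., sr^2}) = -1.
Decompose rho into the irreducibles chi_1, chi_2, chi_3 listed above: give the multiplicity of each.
Multiplicities: chi_1: 2, chi_2: 3, chi_3: 0.

Details: Use <chi_rho, chi> = (1/|G|) sum_C |C| * chi_rho(C) * conj(chi(C)) with |G| = 6 for each irreducible chi in the table:
  <chi_rho, chi_1> = (1/6)[1*(5)*conj(1) + 2*(5)*conj(1) + 3*(-1)*conj(1)]
      = (1/6)[(5) + (10) + (-3)] = 12/6 = 2
  <chi_rho, chi_2> = (1/6)[1*(5)*conj(1) + 2*(5)*conj(1) + 3*(-1)*conj(-1)]
      = (1/6)[(5) + (10) + (3)] = 18/6 = 3
  <chi_rho, chi_3> = (1/6)[1*(5)*conj(2) + 2*(5)*conj(-1) + 3*(-1)*conj(0)]
      = (1/6)[(10) + (-10) + (0)] = 0/6 = 0
Dimension check: dim(rho) = sum (mult * dim) = 2*1 + 3*1 + 0*2 = 5 = chi_rho(e) = 5.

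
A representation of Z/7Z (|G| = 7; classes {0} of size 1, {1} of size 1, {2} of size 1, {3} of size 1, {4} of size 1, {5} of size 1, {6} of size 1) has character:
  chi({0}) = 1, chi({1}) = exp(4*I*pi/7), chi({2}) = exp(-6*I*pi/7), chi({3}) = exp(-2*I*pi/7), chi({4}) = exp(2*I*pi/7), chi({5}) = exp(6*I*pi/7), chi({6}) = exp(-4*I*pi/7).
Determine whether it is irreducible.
Irreducible: <chi, chi> = 1.

Solution. <chi, chi> = (1/|G|) sum_C |C| * |chi(C)|^2 = (1/7)[1*|1|^2 + 1*|exp(4*I*pi/7)|^2 + 1*|exp(-6*I*pi/7)|^2 + 1*|exp(-2*I*pi/7)|^2 + 1*|exp(2*I*pi/7)|^2 + 1*|exp(6*I*pi/7)|^2 + 1*|exp(-4*I*pi/7)|^2]
  = (1/7)[(1) + (1) + (1) + (1) + (1) + (1) + (1)] = 7/7 = 1.
(Exp terms are combined using exp(i*s)*conj(exp(i*t)) = exp(i*(s-t)), and sums of them are collapsed using the identity that for every m > 1 the m distinct m-th roots of unity sum to 0, e.g. 1 + exp(2*I*pi/3) + exp(-2*I*pi/3) = 0.)
A character is irreducible iff <chi, chi> = 1, so this representation is irreducible.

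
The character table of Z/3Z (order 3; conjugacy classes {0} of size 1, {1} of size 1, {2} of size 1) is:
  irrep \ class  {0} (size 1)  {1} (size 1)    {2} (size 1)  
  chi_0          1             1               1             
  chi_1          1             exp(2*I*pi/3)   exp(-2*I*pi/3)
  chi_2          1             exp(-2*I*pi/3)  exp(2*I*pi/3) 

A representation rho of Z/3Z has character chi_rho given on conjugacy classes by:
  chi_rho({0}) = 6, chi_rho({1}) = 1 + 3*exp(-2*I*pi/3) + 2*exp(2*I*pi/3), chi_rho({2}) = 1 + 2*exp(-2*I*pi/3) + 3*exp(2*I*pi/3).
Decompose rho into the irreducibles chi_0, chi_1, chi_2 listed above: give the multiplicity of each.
Multiplicities: chi_0: 1, chi_1: 2, chi_2: 3.

Explanation: Use <chi_rho, chi> = (1/|G|) sum_C |C| * chi_rho(C) * conj(chi(C)) with |G| = 3 for each irreducible chi in the table:
  <chi_rho, chi_0> = (1/3)[1*(6)*conj(1) + 1*(1 + 3*exp(-2*I*pi/3) + 2*exp(2*I*pi/3))*conj(1) + 1*(1 + 2*exp(-2*I*pi/3) + 3*exp(2*I*pi/3))*conj(1)]
      = (1/3)[(6) + (1 + 3*exp(-2*I*pi/3) + 2*exp(2*I*pi/3)) + (1 + 2*exp(-2*I*pi/3) + 3*exp(2*I*pi/3))] = 3/3 = 1
  <chi_rho, chi_1> = (1/3)[1*(6)*conj(1) + 1*(1 + 3*exp(-2*I*pi/3) + 2*exp(2*I*pi/3))*conj(exp(2*I*pi/3)) + 1*(1 + 2*exp(-2*I*pi/3) + 3*exp(2*I*pi/3))*conj(exp(-2*I*pi/3))]
      = (1/3)[(6) + (2 + exp(-2*I*pi/3) + 3*exp(2*I*pi/3)) + (2 + 3*exp(-2*I*pi/3) + exp(2*I*pi/3))] = 6/3 = 2
  <chi_rho, chi_2> = (1/3)[1*(6)*conj(1) + 1*(1 + 3*exp(-2*I*pi/3) + 2*exp(2*I*pi/3))*conj(exp(-2*I*pi/3)) + 1*(1 + 2*exp(-2*I*pi/3) + 3*exp(2*I*pi/3))*conj(exp(2*I*pi/3))]
      = (1/3)[(6) + (3 + 2*exp(-2*I*pi/3) + exp(2*I*pi/3)) + (3 + exp(-2*I*pi/3) + 2*exp(2*I*pi/3))] = 9/3 = 3
(Exp terms are combined using exp(i*s)*conj(exp(i*t)) = exp(i*(s-t)), and sums of them are collapsed using the identity that for every m > 1 the m distinct m-th roots of unity sum to 0, e.g. 1 + exp(2*I*pi/3) + exp(-2*I*pi/3) = 0.)
Dimension check: dim(rho) = sum (mult * dim) = 1*1 + 2*1 + 3*1 = 6 = chi_rho(e) = 6.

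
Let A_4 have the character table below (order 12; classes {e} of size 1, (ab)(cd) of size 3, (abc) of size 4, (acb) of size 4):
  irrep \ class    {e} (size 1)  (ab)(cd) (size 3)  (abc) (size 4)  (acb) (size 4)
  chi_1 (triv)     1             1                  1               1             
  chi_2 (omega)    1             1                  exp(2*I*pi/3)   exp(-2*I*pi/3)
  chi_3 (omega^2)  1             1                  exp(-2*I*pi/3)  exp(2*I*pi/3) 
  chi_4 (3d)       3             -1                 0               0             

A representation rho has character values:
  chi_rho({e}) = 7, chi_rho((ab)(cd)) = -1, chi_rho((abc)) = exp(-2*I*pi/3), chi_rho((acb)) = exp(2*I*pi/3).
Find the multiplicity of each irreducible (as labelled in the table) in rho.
Multiplicities: chi_1: 0, chi_2: 0, chi_3: 1, chi_4: 2.

Solution. Use <chi_rho, chi> = (1/|G|) sum_C |C| * chi_rho(C) * conj(chi(C)) with |G| = 12 for each irreducible chi in the table:
  <chi_rho, chi_1> = (1/12)[1*(7)*conj(1) + 3*(-1)*conj(1) + 4*(exp(-2*I*pi/3))*conj(1) + 4*(exp(2*I*pi/3))*conj(1)]
      = (1/12)[(7) + (-3) + (4*exp(-2*I*pi/3)) + (4*exp(2*I*pi/3))] = 0/12 = 0
  <chi_rho, chi_2> = (1/12)[1*(7)*conj(1) + 3*(-1)*conj(1) + 4*(exp(-2*I*pi/3))*conj(exp(2*I*pi/3)) + 4*(exp(2*I*pi/3))*conj(exp(-2*I*pi/3))]
      = (1/12)[(7) + (-3) + (4*exp(2*I*pi/3)) + (4*exp(-2*I*pi/3))] = 0/12 = 0
  <chi_rho, chi_3> = (1/12)[1*(7)*conj(1) + 3*(-1)*conj(1) + 4*(exp(-2*I*pi/3))*conj(exp(-2*I*pi/3)) + 4*(exp(2*I*pi/3))*conj(exp(2*I*pi/3))]
      = (1/12)[(7) + (-3) + (4) + (4)] = 12/12 = 1
  <chi_rho, chi_4> = (1/12)[1*(7)*conj(3) + 3*(-1)*conj(-1) + 4*(exp(-2*I*pi/3))*conj(0) + 4*(exp(2*I*pi/3))*conj(0)]
      = (1/12)[(21) + (3) + (0) + (0)] = 24/12 = 2
(Exp terms are combined using exp(i*s)*conj(exp(i*t)) = exp(i*(s-t)), and sums of them are collapsed using the identity that for every m > 1 the m distinct m-th roots of unity sum to 0, e.g. 1 + exp(2*I*pi/3) + exp(-2*I*pi/3) = 0.)
Dimension check: dim(rho) = sum (mult * dim) = 0*1 + 0*1 + 1*1 + 2*3 = 7 = chi_rho(e) = 7.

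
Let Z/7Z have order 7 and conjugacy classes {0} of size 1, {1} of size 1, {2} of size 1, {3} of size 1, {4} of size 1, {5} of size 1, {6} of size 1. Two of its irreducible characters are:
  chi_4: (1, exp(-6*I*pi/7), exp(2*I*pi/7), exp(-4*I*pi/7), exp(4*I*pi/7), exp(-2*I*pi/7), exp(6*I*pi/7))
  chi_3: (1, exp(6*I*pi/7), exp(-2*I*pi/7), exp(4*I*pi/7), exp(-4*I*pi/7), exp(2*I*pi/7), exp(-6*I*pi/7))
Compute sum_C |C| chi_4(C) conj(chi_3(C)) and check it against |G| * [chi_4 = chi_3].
Sum = 0; so <chi_4, chi_3> = 0 (distinct irreducibles are orthogonal).

Proof sketch: Compute term by term over conjugacy classes (|C| * chi_4(C) * conj(chi_3(C))):
  1*(1)*conj(1) + 1*(exp(-6*I*pi/7))*conj(exp(6*I*pi/7)) + 1*(exp(2*I*pi/7))*conj(exp(-2*I*pi/7)) + 1*(exp(-4*I*pi/7))*conj(exp(4*I*pi/7)) + 1*(exp(4*I*pi/7))*conj(exp(-4*I*pi/7)) + 1*(exp(-2*I*pi/7))*conj(exp(2*I*pi/7)) + 1*(exp(6*I*pi/7))*conj(exp(-6*I*pi/7))
  = (1) + (exp(2*I*pi/7)) + (exp(4*I*pi/7)) + (exp(6*I*pi/7)) + (exp(-6*I*pi/7)) + (exp(-4*I*pi/7)) + (exp(-2*I*pi/7))
  = 0.
(Exp terms are combined using exp(i*s)*conj(exp(i*t)) = exp(i*(s-t)), and sums of them are collapsed using the identity that for every m > 1 the m distinct m-th roots of unity sum to 0, e.g. 1 + exp(2*I*pi/3) + exp(-2*I*pi/3) = 0.)
Dividing by |G| = 7 gives 0/7 = 0, matching the row-orthogonality relation <chi_4, chi_3> = [chi_4 = chi_3].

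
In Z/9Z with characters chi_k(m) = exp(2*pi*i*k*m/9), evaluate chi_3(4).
chi_3(4) = zeta_9^12 = exp(2*I*pi/3)

Working: chi_3(4) = zeta_9^(3*4) = zeta_9^12. Since zeta_9^9 = 1, this equals zeta_9^3 = exp(2*pi*i*3/9) = exp(2*I*pi/3).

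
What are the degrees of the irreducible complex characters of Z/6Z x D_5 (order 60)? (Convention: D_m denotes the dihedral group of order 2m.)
Dimensions: 1, 1, 1, 1, 1, 1, 1, 1, 1, 1, 1, 1, 2, 2, 2, 2, 2, 2, 2, 2, 2, 2, 2, 2

Argument: There are 24 irreducibles (= number of conjugacy classes). Their dimensions d_i satisfy sum d_i^2 = |G| = 60: 1 + 1 + 1 + 1 + 1 + 1 + 1 + 1 + 1 + 1 + 1 + 1 + 4 + 4 + 4 + 4 + 4 + 4 + 4 + 4 + 4 + 4 + 4 + 4 = 60. (For the product with Z/6Z: each of the 6 1-dim characters of Z/6Z tensors with each irrep of D_5, giving 6 copies of each D_5-dimension.)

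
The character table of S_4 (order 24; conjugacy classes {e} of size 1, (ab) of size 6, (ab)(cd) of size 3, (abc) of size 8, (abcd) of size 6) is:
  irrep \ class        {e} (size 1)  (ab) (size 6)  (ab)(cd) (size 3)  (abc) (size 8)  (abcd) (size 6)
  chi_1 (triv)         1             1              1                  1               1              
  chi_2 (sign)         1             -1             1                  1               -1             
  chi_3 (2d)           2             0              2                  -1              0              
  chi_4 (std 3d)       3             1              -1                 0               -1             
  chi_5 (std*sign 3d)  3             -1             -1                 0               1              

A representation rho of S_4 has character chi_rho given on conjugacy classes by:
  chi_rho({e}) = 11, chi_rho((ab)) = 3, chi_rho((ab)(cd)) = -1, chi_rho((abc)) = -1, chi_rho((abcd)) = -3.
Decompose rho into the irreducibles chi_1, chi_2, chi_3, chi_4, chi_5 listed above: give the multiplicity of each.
Multiplicities: chi_1: 0, chi_2: 0, chi_3: 1, chi_4: 3, chi_5: 0.

Argument: Use <chi_rho, chi> = (1/|G|) sum_C |C| * chi_rho(C) * conj(chi(C)) with |G| = 24 for each irreducible chi in the table:
  <chi_rho, chi_1> = (1/24)[1*(11)*conj(1) + 6*(3)*conj(1) + 3*(-1)*conj(1) + 8*(-1)*conj(1) + 6*(-3)*conj(1)]
      = (1/24)[(11) + (18) + (-3) + (-8) + (-18)] = 0/24 = 0
  <chi_rho, chi_2> = (1/24)[1*(11)*conj(1) + 6*(3)*conj(-1) + 3*(-1)*conj(1) + 8*(-1)*conj(1) + 6*(-3)*conj(-1)]
      = (1/24)[(11) + (-18) + (-3) + (-8) + (18)] = 0/24 = 0
  <chi_rho, chi_3> = (1/24)[1*(11)*conj(2) + 6*(3)*conj(0) + 3*(-1)*conj(2) + 8*(-1)*conj(-1) + 6*(-3)*conj(0)]
      = (1/24)[(22) + (0) + (-6) + (8) + (0)] = 24/24 = 1
  <chi_rho, chi_4> = (1/24)[1*(11)*conj(3) + 6*(3)*conj(1) + 3*(-1)*conj(-1) + 8*(-1)*conj(0) + 6*(-3)*conj(-1)]
      = (1/24)[(33) + (18) + (3) + (0) + (18)] = 72/24 = 3
  <chi_rho, chi_5> = (1/24)[1*(11)*conj(3) + 6*(3)*conj(-1) + 3*(-1)*conj(-1) + 8*(-1)*conj(0) + 6*(-3)*conj(1)]
      = (1/24)[(33) + (-18) + (3) + (0) + (-18)] = 0/24 = 0
Dimension check: dim(rho) = sum (mult * dim) = 0*1 + 0*1 + 1*2 + 3*3 + 0*3 = 11 = chi_rho(e) = 11.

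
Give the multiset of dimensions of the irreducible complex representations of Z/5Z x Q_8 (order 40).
Dimensions: 1, 1, 1, 1, 1, 1, 1, 1, 1, 1, 1, 1, 1, 1, 1, 1, 1, 1, 1, 1, 2, 2, 2, 2, 2

Solution. There are 25 irreducibles (= number of conjugacy classes). Their dimensions d_i satisfy sum d_i^2 = |G| = 40: 1 + 1 + 1 + 1 + 1 + 1 + 1 + 1 + 1 + 1 + 1 + 1 + 1 + 1 + 1 + 1 + 1 + 1 + 1 + 1 + 4 + 4 + 4 + 4 + 4 = 40. (For the product with Z/5Z: each of the 5 1-dim characters of Z/5Z tensors with each irrep of Q_8, giving 5 copies of each Q_8-dimension.)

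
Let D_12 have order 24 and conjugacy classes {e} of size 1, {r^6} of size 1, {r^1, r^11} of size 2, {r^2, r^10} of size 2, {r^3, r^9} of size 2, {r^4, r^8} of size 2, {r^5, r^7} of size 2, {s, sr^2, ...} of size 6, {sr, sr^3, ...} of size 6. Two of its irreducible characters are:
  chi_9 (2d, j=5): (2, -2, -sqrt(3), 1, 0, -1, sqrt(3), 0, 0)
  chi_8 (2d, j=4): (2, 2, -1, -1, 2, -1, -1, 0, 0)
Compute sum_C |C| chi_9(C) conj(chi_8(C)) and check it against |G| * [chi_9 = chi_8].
Sum = 0; so <chi_9, chi_8> = 0 (distinct irreducibles are orthogonal).

Derivation: Compute term by term over conjugacy classes (|C| * chi_9(C) * conj(chi_8(C))):
  1*(2)*conj(2) + 1*(-2)*conj(2) + 2*(-sqrt(3))*conj(-1) + 2*(1)*conj(-1) + 2*(0)*conj(2) + 2*(-1)*conj(-1) + 2*(sqrt(3))*conj(-1) + 6*(0)*conj(0) + 6*(0)*conj(0)
  = (4) + (-4) + (2*sqrt(3)) + (-2) + (0) + (2) + (-2*sqrt(3)) + (0) + (0)
  = 0.
Dividing by |G| = 24 gives 0/24 = 0, matching the row-orthogonality relation <chi_9, chi_8> = [chi_9 = chi_8].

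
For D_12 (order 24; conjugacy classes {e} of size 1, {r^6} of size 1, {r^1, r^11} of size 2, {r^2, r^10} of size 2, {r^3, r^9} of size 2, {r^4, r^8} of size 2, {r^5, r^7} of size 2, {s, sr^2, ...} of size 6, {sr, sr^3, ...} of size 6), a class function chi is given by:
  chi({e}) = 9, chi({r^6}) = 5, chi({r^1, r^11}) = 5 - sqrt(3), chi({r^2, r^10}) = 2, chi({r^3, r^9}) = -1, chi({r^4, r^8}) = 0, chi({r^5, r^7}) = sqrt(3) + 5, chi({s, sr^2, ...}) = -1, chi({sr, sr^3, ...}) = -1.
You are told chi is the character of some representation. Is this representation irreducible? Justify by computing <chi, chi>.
Not irreducible (reducible): <chi, chi> = 10 > 1.

Justification: <chi, chi> = (1/|G|) sum_C |C| * |chi(C)|^2 = (1/24)[1*|9|^2 + 1*|5|^2 + 2*|5 - sqrt(3)|^2 + 2*|2|^2 + 2*|-1|^2 + 2*|0|^2 + 2*|sqrt(3) + 5|^2 + 6*|-1|^2 + 6*|-1|^2]
  = (1/24)[(81) + (25) + (56 - 20*sqrt(3)) + (8) + (2) + (0) + (20*sqrt(3) + 56) + (6) + (6)] = 240/24 = 10.
A character is irreducible iff <chi, chi> = 1, so this representation is reducible.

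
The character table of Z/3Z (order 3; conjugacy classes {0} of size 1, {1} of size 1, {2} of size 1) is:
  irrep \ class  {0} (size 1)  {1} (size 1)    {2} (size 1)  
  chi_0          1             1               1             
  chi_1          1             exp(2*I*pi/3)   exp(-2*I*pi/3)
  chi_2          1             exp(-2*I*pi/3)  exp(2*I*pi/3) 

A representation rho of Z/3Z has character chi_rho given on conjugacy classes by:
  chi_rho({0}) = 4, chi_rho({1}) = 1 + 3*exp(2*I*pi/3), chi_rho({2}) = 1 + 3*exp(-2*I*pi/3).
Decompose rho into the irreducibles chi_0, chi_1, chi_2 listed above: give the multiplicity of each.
Multiplicities: chi_0: 1, chi_1: 3, chi_2: 0.

Working: Use <chi_rho, chi> = (1/|G|) sum_C |C| * chi_rho(C) * conj(chi(C)) with |G| = 3 for each irreducible chi in the table:
  <chi_rho, chi_0> = (1/3)[1*(4)*conj(1) + 1*(1 + 3*exp(2*I*pi/3))*conj(1) + 1*(1 + 3*exp(-2*I*pi/3))*conj(1)]
      = (1/3)[(4) + (1 + 3*exp(2*I*pi/3)) + (1 + 3*exp(-2*I*pi/3))] = 3/3 = 1
  <chi_rho, chi_1> = (1/3)[1*(4)*conj(1) + 1*(1 + 3*exp(2*I*pi/3))*conj(exp(2*I*pi/3)) + 1*(1 + 3*exp(-2*I*pi/3))*conj(exp(-2*I*pi/3))]
      = (1/3)[(4) + (3 + exp(-2*I*pi/3)) + (3 + exp(2*I*pi/3))] = 9/3 = 3
  <chi_rho, chi_2> = (1/3)[1*(4)*conj(1) + 1*(1 + 3*exp(2*I*pi/3))*conj(exp(-2*I*pi/3)) + 1*(1 + 3*exp(-2*I*pi/3))*conj(exp(2*I*pi/3))]
      = (1/3)[(4) + (3*exp(-2*I*pi/3) + exp(2*I*pi/3)) + (exp(-2*I*pi/3) + 3*exp(2*I*pi/3))] = 0/3 = 0
(Exp terms are combined using exp(i*s)*conj(exp(i*t)) = exp(i*(s-t)), and sums of them are collapsed using the identity that for every m > 1 the m distinct m-th roots of unity sum to 0, e.g. 1 + exp(2*I*pi/3) + exp(-2*I*pi/3) = 0.)
Dimension check: dim(rho) = sum (mult * dim) = 1*1 + 3*1 + 0*1 = 4 = chi_rho(e) = 4.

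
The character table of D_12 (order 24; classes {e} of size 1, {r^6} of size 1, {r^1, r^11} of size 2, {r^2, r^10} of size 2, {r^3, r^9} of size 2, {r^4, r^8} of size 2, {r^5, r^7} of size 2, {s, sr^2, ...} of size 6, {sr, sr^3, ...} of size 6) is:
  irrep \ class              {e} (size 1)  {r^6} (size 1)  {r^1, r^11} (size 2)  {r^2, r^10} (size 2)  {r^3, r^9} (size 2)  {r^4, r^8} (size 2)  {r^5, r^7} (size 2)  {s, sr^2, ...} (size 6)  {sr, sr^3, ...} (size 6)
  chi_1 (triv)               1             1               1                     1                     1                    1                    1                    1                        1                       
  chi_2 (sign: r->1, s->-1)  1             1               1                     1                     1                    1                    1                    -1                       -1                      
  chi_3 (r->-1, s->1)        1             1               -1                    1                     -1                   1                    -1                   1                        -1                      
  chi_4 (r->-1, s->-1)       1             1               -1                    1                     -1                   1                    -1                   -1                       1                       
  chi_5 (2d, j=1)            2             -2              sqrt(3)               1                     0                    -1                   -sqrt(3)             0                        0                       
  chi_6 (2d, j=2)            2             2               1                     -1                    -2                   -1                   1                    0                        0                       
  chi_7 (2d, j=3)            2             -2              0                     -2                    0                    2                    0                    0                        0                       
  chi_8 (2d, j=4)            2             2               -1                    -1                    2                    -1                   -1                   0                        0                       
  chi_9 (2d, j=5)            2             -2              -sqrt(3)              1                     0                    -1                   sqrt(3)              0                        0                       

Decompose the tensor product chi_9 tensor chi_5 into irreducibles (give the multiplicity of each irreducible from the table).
chi_9 tensor chi_5 = chi_3 + chi_4 + chi_8 (all other irreducibles have multiplicity 0).

Why: The character of a tensor product is the pointwise product (chi_9 * chi_5)(C) = chi_9(C) * chi_5(C):
  {e}: (2)*(2), {r^6}: (-2)*(-2), {r^1, r^11}: (-sqrt(3))*(sqrt(3)), {r^2, r^10}: (1)*(1), {r^3, r^9}: (0)*(0), {r^4, r^8}: (-1)*(-1), {r^5, r^7}: (sqrt(3))*(-sqrt(3)), {s, sr^2, ...}: (0)*(0), {sr, sr^3, ...}: (0)*(0)
so (chi_9 * chi_5) takes values
  {e} -> 4, {r^6} -> 4, {r^1, r^11} -> -3, {r^2, r^10} -> 1, {r^3, r^9} -> 0, {r^4, r^8} -> 1, {r^5, r^7} -> -3, {s, sr^2, ...} -> 0, {sr, sr^3, ...} -> 0.
Now take the inner product of this character with each irreducible chi from the table, <chi_9*chi_5, chi> = (1/24) sum_C |C| (chi_9*chi_5)(C) conj(chi(C)):
  <chi_9*chi_5, chi_1> = (1/24)[1*(4)*conj(1) + 1*(4)*conj(1) + 2*(-3)*conj(1) + 2*(1)*conj(1) + 2*(0)*conj(1) + 2*(1)*conj(1) + 2*(-3)*conj(1) + 6*(0)*conj(1) + 6*(0)*conj(1)]
      = (1/24)[(4) + (4) + (-6) + (2) + (0) + (2) + (-6) + (0) + (0)] = 0/24 = 0
  <chi_9*chi_5, chi_2> = (1/24)[1*(4)*conj(1) + 1*(4)*conj(1) + 2*(-3)*conj(1) + 2*(1)*conj(1) + 2*(0)*conj(1) + 2*(1)*conj(1) + 2*(-3)*conj(1) + 6*(0)*conj(-1) + 6*(0)*conj(-1)]
      = (1/24)[(4) + (4) + (-6) + (2) + (0) + (2) + (-6) + (0) + (0)] = 0/24 = 0
  <chi_9*chi_5, chi_3> = (1/24)[1*(4)*conj(1) + 1*(4)*conj(1) + 2*(-3)*conj(-1) + 2*(1)*conj(1) + 2*(0)*conj(-1) + 2*(1)*conj(1) + 2*(-3)*conj(-1) + 6*(0)*conj(1) + 6*(0)*conj(-1)]
      = (1/24)[(4) + (4) + (6) + (2) + (0) + (2) + (6) + (0) + (0)] = 24/24 = 1
  <chi_9*chi_5, chi_4> = (1/24)[1*(4)*conj(1) + 1*(4)*conj(1) + 2*(-3)*conj(-1) + 2*(1)*conj(1) + 2*(0)*conj(-1) + 2*(1)*conj(1) + 2*(-3)*conj(-1) + 6*(0)*conj(-1) + 6*(0)*conj(1)]
      = (1/24)[(4) + (4) + (6) + (2) + (0) + (2) + (6) + (0) + (0)] = 24/24 = 1
  <chi_9*chi_5, chi_5> = (1/24)[1*(4)*conj(2) + 1*(4)*conj(-2) + 2*(-3)*conj(sqrt(3)) + 2*(1)*conj(1) + 2*(0)*conj(0) + 2*(1)*conj(-1) + 2*(-3)*conj(-sqrt(3)) + 6*(0)*conj(0) + 6*(0)*conj(0)]
      = (1/24)[(8) + (-8) + (-6*sqrt(3)) + (2) + (0) + (-2) + (6*sqrt(3)) + (0) + (0)] = 0/24 = 0
  <chi_9*chi_5, chi_6> = (1/24)[1*(4)*conj(2) + 1*(4)*conj(2) + 2*(-3)*conj(1) + 2*(1)*conj(-1) + 2*(0)*conj(-2) + 2*(1)*conj(-1) + 2*(-3)*conj(1) + 6*(0)*conj(0) + 6*(0)*conj(0)]
      = (1/24)[(8) + (8) + (-6) + (-2) + (0) + (-2) + (-6) + (0) + (0)] = 0/24 = 0
  <chi_9*chi_5, chi_7> = (1/24)[1*(4)*conj(2) + 1*(4)*conj(-2) + 2*(-3)*conj(0) + 2*(1)*conj(-2) + 2*(0)*conj(0) + 2*(1)*conj(2) + 2*(-3)*conj(0) + 6*(0)*conj(0) + 6*(0)*conj(0)]
      = (1/24)[(8) + (-8) + (0) + (-4) + (0) + (4) + (0) + (0) + (0)] = 0/24 = 0
  <chi_9*chi_5, chi_8> = (1/24)[1*(4)*conj(2) + 1*(4)*conj(2) + 2*(-3)*conj(-1) + 2*(1)*conj(-1) + 2*(0)*conj(2) + 2*(1)*conj(-1) + 2*(-3)*conj(-1) + 6*(0)*conj(0) + 6*(0)*conj(0)]
      = (1/24)[(8) + (8) + (6) + (-2) + (0) + (-2) + (6) + (0) + (0)] = 24/24 = 1
  <chi_9*chi_5, chi_9> = (1/24)[1*(4)*conj(2) + 1*(4)*conj(-2) + 2*(-3)*conj(-sqrt(3)) + 2*(1)*conj(1) + 2*(0)*conj(0) + 2*(1)*conj(-1) + 2*(-3)*conj(sqrt(3)) + 6*(0)*conj(0) + 6*(0)*conj(0)]
      = (1/24)[(8) + (-8) + (6*sqrt(3)) + (2) + (0) + (-2) + (-6*sqrt(3)) + (0) + (0)] = 0/24 = 0
Hence the multiplicities are chi_3: 1, chi_4: 1, chi_8: 1. Dimension check: dim(chi_9)*dim(chi_5) = 2*2 = 4 and sum (mult * dim) = 1*1 + 1*1 + 1*2 = 4.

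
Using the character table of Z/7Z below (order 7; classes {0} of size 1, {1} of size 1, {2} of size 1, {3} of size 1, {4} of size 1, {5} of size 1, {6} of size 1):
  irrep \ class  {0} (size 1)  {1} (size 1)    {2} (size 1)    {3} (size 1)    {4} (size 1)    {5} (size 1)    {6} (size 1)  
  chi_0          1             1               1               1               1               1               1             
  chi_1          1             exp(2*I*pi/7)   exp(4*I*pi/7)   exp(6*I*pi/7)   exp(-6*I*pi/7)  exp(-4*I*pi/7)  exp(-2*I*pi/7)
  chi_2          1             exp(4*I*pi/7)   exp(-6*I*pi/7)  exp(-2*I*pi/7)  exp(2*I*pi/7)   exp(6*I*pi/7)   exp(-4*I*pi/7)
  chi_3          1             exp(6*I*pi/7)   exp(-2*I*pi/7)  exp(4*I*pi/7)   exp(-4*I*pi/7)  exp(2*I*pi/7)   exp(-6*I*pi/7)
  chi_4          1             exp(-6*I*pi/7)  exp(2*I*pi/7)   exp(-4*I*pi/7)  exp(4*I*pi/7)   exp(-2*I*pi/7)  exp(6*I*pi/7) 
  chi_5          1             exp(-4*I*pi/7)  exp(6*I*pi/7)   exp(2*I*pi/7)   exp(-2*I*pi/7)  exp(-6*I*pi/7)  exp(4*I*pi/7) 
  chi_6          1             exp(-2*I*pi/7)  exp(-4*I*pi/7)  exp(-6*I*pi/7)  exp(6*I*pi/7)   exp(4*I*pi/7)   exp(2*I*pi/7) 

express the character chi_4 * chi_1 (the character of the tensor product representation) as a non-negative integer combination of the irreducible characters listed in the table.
chi_4 tensor chi_1 = chi_5 (all other irreducibles have multiplicity 0).

The character of a tensor product is the pointwise product (chi_4 * chi_1)(C) = chi_4(C) * chi_1(C):
  {0}: (1)*(1), {1}: (exp(-6*I*pi/7))*(exp(2*I*pi/7)), {2}: (exp(2*I*pi/7))*(exp(4*I*pi/7)), {3}: (exp(-4*I*pi/7))*(exp(6*I*pi/7)), {4}: (exp(4*I*pi/7))*(exp(-6*I*pi/7)), {5}: (exp(-2*I*pi/7))*(exp(-4*I*pi/7)), {6}: (exp(6*I*pi/7))*(exp(-2*I*pi/7))
so (chi_4 * chi_1) takes values
  {0} -> 1, {1} -> exp(-4*I*pi/7), {2} -> exp(6*I*pi/7), {3} -> exp(2*I*pi/7), {4} -> exp(-2*I*pi/7), {5} -> exp(-6*I*pi/7), {6} -> exp(4*I*pi/7).
Now take the inner product of this character with each irreducible chi from the table, <chi_4*chi_1, chi> = (1/7) sum_C |C| (chi_4*chi_1)(C) conj(chi(C)):
  <chi_4*chi_1, chi_0> = (1/7)[1*(1)*conj(1) + 1*(exp(-4*I*pi/7))*conj(1) + 1*(exp(6*I*pi/7))*conj(1) + 1*(exp(2*I*pi/7))*conj(1) + 1*(exp(-2*I*pi/7))*conj(1) + 1*(exp(-6*I*pi/7))*conj(1) + 1*(exp(4*I*pi/7))*conj(1)]
      = (1/7)[(1) + (exp(-4*I*pi/7)) + (exp(6*I*pi/7)) + (exp(2*I*pi/7)) + (exp(-2*I*pi/7)) + (exp(-6*I*pi/7)) + (exp(4*I*pi/7))] = 0/7 = 0
  <chi_4*chi_1, chi_1> = (1/7)[1*(1)*conj(1) + 1*(exp(-4*I*pi/7))*conj(exp(2*I*pi/7)) + 1*(exp(6*I*pi/7))*conj(exp(4*I*pi/7)) + 1*(exp(2*I*pi/7))*conj(exp(6*I*pi/7)) + 1*(exp(-2*I*pi/7))*conj(exp(-6*I*pi/7)) + 1*(exp(-6*I*pi/7))*conj(exp(-4*I*pi/7)) + 1*(exp(4*I*pi/7))*conj(exp(-2*I*pi/7))]
      = (1/7)[(1) + (exp(-6*I*pi/7)) + (exp(2*I*pi/7)) + (exp(-4*I*pi/7)) + (exp(4*I*pi/7)) + (exp(-2*I*pi/7)) + (exp(6*I*pi/7))] = 0/7 = 0
  <chi_4*chi_1, chi_2> = (1/7)[1*(1)*conj(1) + 1*(exp(-4*I*pi/7))*conj(exp(4*I*pi/7)) + 1*(exp(6*I*pi/7))*conj(exp(-6*I*pi/7)) + 1*(exp(2*I*pi/7))*conj(exp(-2*I*pi/7)) + 1*(exp(-2*I*pi/7))*conj(exp(2*I*pi/7)) + 1*(exp(-6*I*pi/7))*conj(exp(6*I*pi/7)) + 1*(exp(4*I*pi/7))*conj(exp(-4*I*pi/7))]
      = (1/7)[(1) + (exp(6*I*pi/7)) + (exp(-2*I*pi/7)) + (exp(4*I*pi/7)) + (exp(-4*I*pi/7)) + (exp(2*I*pi/7)) + (exp(-6*I*pi/7))] = 0/7 = 0
  <chi_4*chi_1, chi_3> = (1/7)[1*(1)*conj(1) + 1*(exp(-4*I*pi/7))*conj(exp(6*I*pi/7)) + 1*(exp(6*I*pi/7))*conj(exp(-2*I*pi/7)) + 1*(exp(2*I*pi/7))*conj(exp(4*I*pi/7)) + 1*(exp(-2*I*pi/7))*conj(exp(-4*I*pi/7)) + 1*(exp(-6*I*pi/7))*conj(exp(2*I*pi/7)) + 1*(exp(4*I*pi/7))*conj(exp(-6*I*pi/7))]
      = (1/7)[(1) + (exp(4*I*pi/7)) + (exp(-6*I*pi/7)) + (exp(-2*I*pi/7)) + (exp(2*I*pi/7)) + (exp(6*I*pi/7)) + (exp(-4*I*pi/7))] = 0/7 = 0
  <chi_4*chi_1, chi_4> = (1/7)[1*(1)*conj(1) + 1*(exp(-4*I*pi/7))*conj(exp(-6*I*pi/7)) + 1*(exp(6*I*pi/7))*conj(exp(2*I*pi/7)) + 1*(exp(2*I*pi/7))*conj(exp(-4*I*pi/7)) + 1*(exp(-2*I*pi/7))*conj(exp(4*I*pi/7)) + 1*(exp(-6*I*pi/7))*conj(exp(-2*I*pi/7)) + 1*(exp(4*I*pi/7))*conj(exp(6*I*pi/7))]
      = (1/7)[(1) + (exp(2*I*pi/7)) + (exp(4*I*pi/7)) + (exp(6*I*pi/7)) + (exp(-6*I*pi/7)) + (exp(-4*I*pi/7)) + (exp(-2*I*pi/7))] = 0/7 = 0
  <chi_4*chi_1, chi_5> = (1/7)[1*(1)*conj(1) + 1*(exp(-4*I*pi/7))*conj(exp(-4*I*pi/7)) + 1*(exp(6*I*pi/7))*conj(exp(6*I*pi/7)) + 1*(exp(2*I*pi/7))*conj(exp(2*I*pi/7)) + 1*(exp(-2*I*pi/7))*conj(exp(-2*I*pi/7)) + 1*(exp(-6*I*pi/7))*conj(exp(-6*I*pi/7)) + 1*(exp(4*I*pi/7))*conj(exp(4*I*pi/7))]
      = (1/7)[(1) + (1) + (1) + (1) + (1) + (1) + (1)] = 7/7 = 1
  <chi_4*chi_1, chi_6> = (1/7)[1*(1)*conj(1) + 1*(exp(-4*I*pi/7))*conj(exp(-2*I*pi/7)) + 1*(exp(6*I*pi/7))*conj(exp(-4*I*pi/7)) + 1*(exp(2*I*pi/7))*conj(exp(-6*I*pi/7)) + 1*(exp(-2*I*pi/7))*conj(exp(6*I*pi/7)) + 1*(exp(-6*I*pi/7))*conj(exp(4*I*pi/7)) + 1*(exp(4*I*pi/7))*conj(exp(2*I*pi/7))]
      = (1/7)[(1) + (exp(-2*I*pi/7)) + (exp(-4*I*pi/7)) + (exp(-6*I*pi/7)) + (exp(6*I*pi/7)) + (exp(4*I*pi/7)) + (exp(2*I*pi/7))] = 0/7 = 0
(Exp terms are combined using exp(i*s)*conj(exp(i*t)) = exp(i*(s-t)), and sums of them are collapsed using the identity that for every m > 1 the m distinct m-th roots of unity sum to 0, e.g. 1 + exp(2*I*pi/3) + exp(-2*I*pi/3) = 0.)
Hence the multiplicities are chi_5: 1. Dimension check: dim(chi_4)*dim(chi_1) = 1*1 = 1 and sum (mult * dim) = 1*1 = 1.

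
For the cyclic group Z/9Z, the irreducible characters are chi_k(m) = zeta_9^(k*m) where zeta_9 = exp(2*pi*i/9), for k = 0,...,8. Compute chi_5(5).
chi_5(5) = zeta_9^25 = exp(-4*I*pi/9)

Explanation: chi_5(5) = zeta_9^(5*5) = zeta_9^25. Since zeta_9^9 = 1, this equals zeta_9^7 = exp(2*pi*i*7/9) = exp(-4*I*pi/9).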